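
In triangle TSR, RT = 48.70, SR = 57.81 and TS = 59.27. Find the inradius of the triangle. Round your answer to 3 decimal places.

r ≈ 15.632

Semiperimeter s = (57.81 + 48.7 + 59.27)/2 = 82.89.
Heron's formula: area = √(82.89·25.08·34.19·23.62) ≈ 1295.7.
Inradius = area/s = 1295.7/82.89 ≈ 15.632.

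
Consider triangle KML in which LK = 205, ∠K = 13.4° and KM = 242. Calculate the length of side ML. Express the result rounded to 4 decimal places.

63.7979

By the law of cosines, ML² = LK² + KM² − 2·LK·KM·cos K = 4070.2, so ML ≈ 63.798.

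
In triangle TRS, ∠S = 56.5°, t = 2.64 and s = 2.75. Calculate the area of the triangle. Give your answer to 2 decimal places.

area ≈ 3.42

Law of sines: sin T = t·sin S/s ≈ 0.80053.
Since s ≥ t, only the acute value applies: ∠T ≈ 53.18°.
Then ∠R = 180° − ∠S − ∠T ≈ 70.32°.
Law of sines gives r = s·sin R/sin S ≈ 3.1052.
Area = ½·s·t·sin R ≈ 3.4179.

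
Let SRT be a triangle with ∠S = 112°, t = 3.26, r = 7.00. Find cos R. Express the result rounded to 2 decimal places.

cos R ≈ 0.67

By the law of cosines, s² = r² + t² − 2·r·t·cos S = 76.725, so s ≈ 8.7593.
Law of cosines again: cos R = (t² + s² − r²)/(2·t·s) ≈ 0.67155, so ∠R ≈ 47.81°.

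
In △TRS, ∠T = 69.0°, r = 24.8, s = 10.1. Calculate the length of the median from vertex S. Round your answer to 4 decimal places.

23.4687

By the law of cosines, t² = r² + s² − 2·r·s·cos T = 537.52, so t ≈ 23.185.
Median from S: ½√(2·t² + 2·r² − s²) ≈ 23.469.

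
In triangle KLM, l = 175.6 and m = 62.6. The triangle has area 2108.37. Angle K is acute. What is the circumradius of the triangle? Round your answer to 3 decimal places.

156.689

From area = ½·l·m·sin K, we get sin K = 2·area/(l·m) ≈ 0.38360.
Taking the acute solution, ∠K ≈ 22.56°.
Law of cosines then gives k ≈ 120.21.
Circumradius = k/(2 sin K) ≈ 156.69.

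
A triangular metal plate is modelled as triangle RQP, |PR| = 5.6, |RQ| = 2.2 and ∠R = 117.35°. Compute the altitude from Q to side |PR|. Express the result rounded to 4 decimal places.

1.9541

By the law of cosines, |QP|² = |PR|² + |RQ|² − 2·|PR|·|RQ|·cos R = 47.52, so |QP| ≈ 6.8935.
Area = ½·|PR|·|RQ|·sin R ≈ 5.4714.
The altitude from Q has length 2·area/|PR| ≈ 1.9541.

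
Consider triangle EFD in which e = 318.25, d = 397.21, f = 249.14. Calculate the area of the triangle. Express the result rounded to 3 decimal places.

Semiperimeter s = (318.25 + 249.14 + 397.21)/2 = 482.3.
Heron's formula: area = √(482.3·164.05·233.16·85.09) ≈ 39620.

area ≈ 39619.869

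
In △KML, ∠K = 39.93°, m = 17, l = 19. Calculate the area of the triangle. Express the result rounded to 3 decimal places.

103.659

Area = ½·m·l·sin K ≈ 103.66.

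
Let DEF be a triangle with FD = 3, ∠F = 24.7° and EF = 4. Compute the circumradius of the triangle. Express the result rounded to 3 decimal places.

R ≈ 2.139

By the law of cosines, DE² = EF² + FD² − 2·EF·FD·cos F = 3.1958, so DE ≈ 1.7877.
Area = ½·EF·FD·sin F ≈ 2.5072.
Circumradius = DE/(2 sin F) ≈ 2.1391.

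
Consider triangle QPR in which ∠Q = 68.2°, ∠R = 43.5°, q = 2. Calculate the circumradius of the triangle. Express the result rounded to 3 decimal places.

The third angle is ∠P = 180° − ∠R − ∠Q = 68.30°.
Law of sines: p = q·sin P/sin Q ≈ 2.0014.
Law of sines: r = q·sin R/sin Q ≈ 1.4827.
Circumradius = q/(2 sin Q) ≈ 1.077.

1.077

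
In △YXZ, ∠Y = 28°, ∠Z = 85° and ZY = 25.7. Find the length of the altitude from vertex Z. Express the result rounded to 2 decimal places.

The third angle is ∠X = 180° − ∠Z − ∠Y = 67.00°.
Law of sines: XZ = ZY·sin Y/sin X ≈ 13.107.
Law of sines: YX = ZY·sin Z/sin X ≈ 27.813.
Area = ½·ZY·XZ·sin Z ≈ 167.79.
The altitude from Z has length 2·area/YX ≈ 12.065.

12.07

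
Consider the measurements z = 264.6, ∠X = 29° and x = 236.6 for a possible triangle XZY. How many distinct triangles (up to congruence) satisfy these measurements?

2

z·sin X = 264.6·sin(29°) ≈ 128.3.
Since z sin X < x < z (128.3 < 236.6 < 264.6), two triangles exist.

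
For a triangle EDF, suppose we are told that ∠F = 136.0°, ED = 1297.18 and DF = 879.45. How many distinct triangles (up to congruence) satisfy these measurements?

DF·sin F = 879.45·sin(136.0°) ≈ 610.9.
Since ∠F is not acute, a triangle exists only if ED > DF; here ED > DF, so there is exactly one triangle.

1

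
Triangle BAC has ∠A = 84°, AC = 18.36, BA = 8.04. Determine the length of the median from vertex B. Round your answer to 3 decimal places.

11.554

By the law of cosines, CB² = BA² + AC² − 2·BA·AC·cos A = 370.87, so CB ≈ 19.258.
Median from B: ½√(2·CB² + 2·BA² − AC²) ≈ 11.554.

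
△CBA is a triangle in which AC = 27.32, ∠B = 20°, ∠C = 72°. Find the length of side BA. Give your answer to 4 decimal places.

75.9688

The third angle is ∠A = 180° − ∠C − ∠B = 88.00°.
Law of sines: BA = AC·sin C/sin B ≈ 75.969.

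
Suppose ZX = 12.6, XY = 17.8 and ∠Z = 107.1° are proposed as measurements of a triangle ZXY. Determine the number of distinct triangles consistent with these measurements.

1

ZX·sin Z = 12.6·sin(107.1°) ≈ 12.04.
Since ∠Z is not acute, a triangle exists only if XY > ZX; here XY > ZX, so there is exactly one triangle.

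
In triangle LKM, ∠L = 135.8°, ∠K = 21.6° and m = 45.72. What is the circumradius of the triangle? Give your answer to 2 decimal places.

The third angle is ∠M = 180° − ∠L − ∠K = 22.60°.
Law of sines: l = m·sin L/sin M ≈ 82.942.
Law of sines: k = m·sin K/sin M ≈ 43.796.
Circumradius = m/(2 sin M) ≈ 59.486.

R ≈ 59.49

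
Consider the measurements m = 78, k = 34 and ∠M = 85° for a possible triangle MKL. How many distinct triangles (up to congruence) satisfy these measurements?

k·sin M = 34·sin(85°) ≈ 33.87.
Since m ≥ k, exactly one triangle exists.

1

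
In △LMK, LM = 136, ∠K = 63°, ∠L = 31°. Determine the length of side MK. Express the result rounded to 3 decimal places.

78.614

The third angle is ∠M = 180° − ∠K − ∠L = 86.00°.
Law of sines: MK = LM·sin L/sin K ≈ 78.614.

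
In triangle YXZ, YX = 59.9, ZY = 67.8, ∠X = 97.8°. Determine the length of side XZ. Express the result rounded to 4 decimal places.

Law of sines: sin Z = YX·sin X/ZY ≈ 0.87531.
Since ZY ≥ YX, only the acute value applies: ∠Z ≈ 61.08°.
Then ∠Y = 180° − ∠X − ∠Z ≈ 21.12°.
Law of sines gives XZ = ZY·sin Y/sin X ≈ 24.657.

24.6566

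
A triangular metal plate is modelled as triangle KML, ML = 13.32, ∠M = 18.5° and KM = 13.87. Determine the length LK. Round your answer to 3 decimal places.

By the law of cosines, LK² = KM² + ML² − 2·KM·ML·cos M = 19.397, so LK ≈ 4.4042.

4.404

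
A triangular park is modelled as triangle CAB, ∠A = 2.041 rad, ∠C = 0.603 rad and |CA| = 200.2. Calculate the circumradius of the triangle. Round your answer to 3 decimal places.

The third angle is ∠B = π − ∠C − ∠A = 0.498 rad.
Law of sines: |AB| = |CA|·sin C/sin B ≈ 237.87.
Law of sines: |BC| = |CA|·sin A/sin B ≈ 373.91.
Circumradius = |CA|/(2 sin B) ≈ 209.72.

R ≈ 209.716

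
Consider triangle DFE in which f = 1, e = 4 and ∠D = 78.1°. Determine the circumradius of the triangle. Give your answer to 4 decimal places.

R ≈ 2.0020

By the law of cosines, d² = f² + e² − 2·f·e·cos D = 15.35, so d ≈ 3.918.
Area = ½·f·e·sin D ≈ 1.957.
Circumradius = d/(2 sin D) ≈ 2.002.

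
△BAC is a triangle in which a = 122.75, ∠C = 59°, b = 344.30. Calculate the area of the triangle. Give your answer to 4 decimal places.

Area = ½·b·a·sin C ≈ 18113.

area ≈ 18113.1558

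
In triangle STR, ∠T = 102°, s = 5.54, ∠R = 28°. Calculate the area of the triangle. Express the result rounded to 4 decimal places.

area ≈ 9.1992

The third angle is ∠S = 180° − ∠T − ∠R = 50.00°.
Law of sines: t = s·sin T/sin S ≈ 7.0739.
Law of sines: r = s·sin R/sin S ≈ 3.3952.
Area = ½·s·t·sin R ≈ 9.1992.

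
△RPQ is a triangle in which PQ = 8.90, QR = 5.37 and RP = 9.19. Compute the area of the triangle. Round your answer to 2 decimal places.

Semiperimeter s = (8.9 + 5.37 + 9.19)/2 = 11.73.
Heron's formula: area = √(11.73·2.83·6.36·2.54) ≈ 23.157.

area ≈ 23.16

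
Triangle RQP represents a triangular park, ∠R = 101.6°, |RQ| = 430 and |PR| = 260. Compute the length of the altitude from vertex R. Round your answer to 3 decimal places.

By the law of cosines, |QP|² = |PR|² + |RQ|² − 2·|PR|·|RQ|·cos R = 2.9746e+05, so |QP| ≈ 545.4.
Area = ½·|PR|·|RQ|·sin R ≈ 54758.
The altitude from R has length 2·area/|QP| ≈ 200.8.

200.800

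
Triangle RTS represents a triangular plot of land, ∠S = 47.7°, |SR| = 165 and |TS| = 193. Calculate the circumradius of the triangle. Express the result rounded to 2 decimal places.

99.38

By the law of cosines, |RT|² = |TS|² + |SR|² − 2·|TS|·|SR|·cos S = 21610, so |RT| ≈ 147.
Area = ½·|TS|·|SR|·sin S ≈ 11777.
Circumradius = |RT|/(2 sin S) ≈ 99.376.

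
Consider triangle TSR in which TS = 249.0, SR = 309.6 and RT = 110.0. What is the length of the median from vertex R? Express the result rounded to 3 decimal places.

196.153

Median from R: ½√(2·SR² + 2·RT² − TS²) ≈ 196.15.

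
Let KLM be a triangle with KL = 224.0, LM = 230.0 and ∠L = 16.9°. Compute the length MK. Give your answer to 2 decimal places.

By the law of cosines, MK² = KL² + LM² − 2·KL·LM·cos L = 4485.9, so MK ≈ 66.977.

66.98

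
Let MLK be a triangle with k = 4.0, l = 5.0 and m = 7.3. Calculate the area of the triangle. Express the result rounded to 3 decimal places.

Semiperimeter s = (7.3 + 5 + 4)/2 = 8.15.
Heron's formula: area = √(8.15·0.85·3.15·4.15) ≈ 9.5163.

area ≈ 9.516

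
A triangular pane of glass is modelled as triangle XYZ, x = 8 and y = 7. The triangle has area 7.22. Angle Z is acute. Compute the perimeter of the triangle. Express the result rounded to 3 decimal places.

From area = ½·x·y·sin Z, we get sin Z = 2·area/(x·y) ≈ 0.25786.
Taking the acute solution, ∠Z ≈ 14.94°.
Law of cosines then gives z ≈ 2.188.
Perimeter = 8 + 7 + 2.188 = 17.188.

perimeter ≈ 17.188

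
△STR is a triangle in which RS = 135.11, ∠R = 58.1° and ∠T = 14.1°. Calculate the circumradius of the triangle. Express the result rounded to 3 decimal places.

The third angle is ∠S = 180° − ∠T − ∠R = 107.80°.
Law of sines: TR = RS·sin S/sin T ≈ 528.06.
Law of sines: ST = RS·sin R/sin T ≈ 470.84.
Circumradius = RS/(2 sin T) ≈ 277.3.

277.302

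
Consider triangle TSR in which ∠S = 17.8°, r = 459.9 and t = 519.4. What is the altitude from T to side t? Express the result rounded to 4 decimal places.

h_T ≈ 140.5893

By the law of cosines, s² = r² + t² − 2·r·t·cos S = 26410, so s ≈ 162.51.
Area = ½·r·t·sin S ≈ 36511.
The altitude from T has length 2·area/t ≈ 140.59.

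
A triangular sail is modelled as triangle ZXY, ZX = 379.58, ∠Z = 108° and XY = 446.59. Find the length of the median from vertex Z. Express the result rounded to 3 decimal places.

m_Z ≈ 181.055

Law of sines: sin Y = ZX·sin Z/XY ≈ 0.80835.
Since XY ≥ ZX, only the acute value applies: ∠Y ≈ 53.94°.
Then ∠X = 180° − ∠Z − ∠Y ≈ 18.06°.
Law of sines gives YZ = XY·sin X/sin Z ≈ 145.61.
Median from Z: ½√(2·YZ² + 2·ZX² − XY²) ≈ 181.06.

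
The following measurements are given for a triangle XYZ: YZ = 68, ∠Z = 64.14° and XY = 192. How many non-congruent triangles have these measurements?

YZ·sin Z = 68·sin(64.14°) ≈ 61.19.
Since XY ≥ YZ, exactly one triangle exists.

1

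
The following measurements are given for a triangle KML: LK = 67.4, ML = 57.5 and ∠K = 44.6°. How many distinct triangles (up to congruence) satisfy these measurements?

LK·sin K = 67.4·sin(44.6°) ≈ 47.33.
Since LK sin K < ML < LK (47.33 < 57.5 < 67.4), two triangles exist.

2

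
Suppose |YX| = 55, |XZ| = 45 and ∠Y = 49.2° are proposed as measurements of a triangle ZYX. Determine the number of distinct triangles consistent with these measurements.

2

|YX|·sin Y = 55·sin(49.2°) ≈ 41.63.
Since |YX| sin Y < |XZ| < |YX| (41.63 < 45 < 55), two triangles exist.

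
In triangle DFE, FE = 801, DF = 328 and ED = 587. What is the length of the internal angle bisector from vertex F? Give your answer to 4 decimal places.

t_F ≈ 437.8421

By the law of cosines, cos F = (DF² + FE² − ED²) / (2·DF·FE) ≈ 0.77003, so ∠F ≈ 39.64°.
The bisector from F has length 2·DF·FE·cos(∠F/2)/(DF+FE) ≈ 437.84.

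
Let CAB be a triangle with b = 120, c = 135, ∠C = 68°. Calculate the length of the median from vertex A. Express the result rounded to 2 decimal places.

m_A ≈ 112.37

Law of sines: sin B = b·sin C/c ≈ 0.82416.
Since c ≥ b, only the acute value applies: ∠B ≈ 55.50°.
Then ∠A = 180° − ∠C − ∠B ≈ 56.50°.
Law of sines gives a = c·sin A/sin C ≈ 121.41.
Median from A: ½√(2·b² + 2·c² − a²) ≈ 112.37.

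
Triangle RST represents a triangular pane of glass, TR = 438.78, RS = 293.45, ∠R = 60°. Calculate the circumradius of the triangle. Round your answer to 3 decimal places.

223.518

By the law of cosines, ST² = TR² + RS² − 2·TR·RS·cos R = 1.4988e+05, so ST ≈ 387.14.
Area = ½·TR·RS·sin R ≈ 55755.
Circumradius = ST/(2 sin R) ≈ 223.52.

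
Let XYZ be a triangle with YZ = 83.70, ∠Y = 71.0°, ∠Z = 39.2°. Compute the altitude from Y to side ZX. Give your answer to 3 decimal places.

52.901

The third angle is ∠X = 180° − ∠Y − ∠Z = 69.80°.
Law of sines: ZX = YZ·sin Y/sin X ≈ 84.327.
Law of sines: XY = YZ·sin Z/sin X ≈ 56.368.
Area = ½·YZ·ZX·sin Z ≈ 2230.5.
The altitude from Y has length 2·area/ZX ≈ 52.901.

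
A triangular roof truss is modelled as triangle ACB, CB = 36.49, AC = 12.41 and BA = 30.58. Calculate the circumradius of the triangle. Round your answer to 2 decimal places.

19.25

By the law of cosines, cos A = (BA² + AC² − CB²) / (2·BA·AC) ≈ -0.31934, so ∠A ≈ 108.62°.
Circumradius = CB/(2 sin A) ≈ 19.253.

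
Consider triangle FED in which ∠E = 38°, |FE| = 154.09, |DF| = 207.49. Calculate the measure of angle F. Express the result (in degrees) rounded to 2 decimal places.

∠F ≈ 114.79°

Law of sines: sin D = |FE|·sin E/|DF| ≈ 0.45721.
Since |DF| ≥ |FE|, only the acute value applies: ∠D ≈ 27.21°.
Then ∠F = 180° − ∠E − ∠D ≈ 114.79°.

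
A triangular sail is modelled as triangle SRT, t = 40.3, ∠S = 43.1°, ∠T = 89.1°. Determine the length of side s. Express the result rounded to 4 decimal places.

The third angle is ∠R = 180° − ∠T − ∠S = 47.80°.
Law of sines: s = t·sin S/sin T ≈ 27.539.

27.5393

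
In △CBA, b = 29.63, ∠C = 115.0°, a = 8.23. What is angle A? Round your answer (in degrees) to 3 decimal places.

By the law of cosines, c² = b² + a² − 2·b·a·cos C = 1151.8, so c ≈ 33.938.
Law of cosines again: cos A = (c² + b² − a²)/(2·c·b) ≈ 0.97555, so ∠A ≈ 12.70°.

∠A ≈ 12.696°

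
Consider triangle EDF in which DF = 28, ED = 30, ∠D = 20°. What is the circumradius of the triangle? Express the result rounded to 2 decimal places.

By the law of cosines, FE² = ED² + DF² − 2·ED·DF·cos D = 105.32, so FE ≈ 10.262.
Area = ½·ED·DF·sin D ≈ 143.65.
Circumradius = FE/(2 sin D) ≈ 15.003.

R ≈ 15.00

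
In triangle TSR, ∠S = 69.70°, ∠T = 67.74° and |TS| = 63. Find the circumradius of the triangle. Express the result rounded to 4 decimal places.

The third angle is ∠R = 180° − ∠T − ∠S = 42.56°.
Law of sines: |SR| = |TS|·sin T/sin R ≈ 86.204.
Law of sines: |RT| = |TS|·sin S/sin R ≈ 87.36.
Circumradius = |TS|/(2 sin R) ≈ 46.573.

46.5727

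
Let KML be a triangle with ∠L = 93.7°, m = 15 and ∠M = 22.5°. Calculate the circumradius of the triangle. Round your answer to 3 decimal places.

19.598

The third angle is ∠K = 180° − ∠M − ∠L = 63.80°.
Law of sines: k = m·sin K/sin M ≈ 35.17.
Law of sines: l = m·sin L/sin M ≈ 39.115.
Circumradius = m/(2 sin M) ≈ 19.598.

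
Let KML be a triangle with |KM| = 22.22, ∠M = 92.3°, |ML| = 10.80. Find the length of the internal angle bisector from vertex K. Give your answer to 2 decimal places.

By the law of cosines, |LK|² = |KM|² + |ML|² − 2·|KM|·|ML|·cos M = 629.63, so |LK| ≈ 25.092.
Law of cosines again: cos K = (|LK|² + |KM|² − |ML|²)/(2·|LK|·|KM|) ≈ 0.90280, so ∠K ≈ 25.47°.
The bisector from K has length 2·|LK|·|KM|·cos(∠K/2)/(|LK|+|KM|) ≈ 22.989.

22.99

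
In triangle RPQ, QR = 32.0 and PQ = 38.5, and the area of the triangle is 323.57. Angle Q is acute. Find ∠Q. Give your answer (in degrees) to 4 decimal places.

From area = ½·PQ·QR·sin Q, we get sin Q = 2·area/(PQ·QR) ≈ 0.52528.
Taking the acute solution, ∠Q ≈ 31.69°.

∠Q ≈ 31.6868°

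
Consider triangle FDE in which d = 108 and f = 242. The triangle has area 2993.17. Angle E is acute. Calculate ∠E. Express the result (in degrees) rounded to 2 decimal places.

From area = ½·f·d·sin E, we get sin E = 2·area/(f·d) ≈ 0.22905.
Taking the acute solution, ∠E ≈ 13.24°.

13.24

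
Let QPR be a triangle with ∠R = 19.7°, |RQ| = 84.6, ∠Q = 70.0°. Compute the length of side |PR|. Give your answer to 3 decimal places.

79.499

The third angle is ∠P = 180° − ∠R − ∠Q = 90.30°.
Law of sines: |PR| = |RQ|·sin Q/sin P ≈ 79.499.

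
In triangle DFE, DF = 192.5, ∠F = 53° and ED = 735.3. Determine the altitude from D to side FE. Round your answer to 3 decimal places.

h_D ≈ 153.737

Law of sines: sin E = DF·sin F/ED ≈ 0.20908.
Since ED ≥ DF, only the acute value applies: ∠E ≈ 12.07°.
Then ∠D = 180° − ∠F − ∠E ≈ 114.93°.
Law of sines gives FE = ED·sin D/sin F ≈ 834.9.
Area = ½·ED·DF·sin D ≈ 64177.
The altitude from D has length 2·area/FE ≈ 153.74.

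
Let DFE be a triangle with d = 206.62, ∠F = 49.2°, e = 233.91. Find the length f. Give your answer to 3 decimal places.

By the law of cosines, f² = e² + d² − 2·e·d·cos F = 34245, so f ≈ 185.06.

185.055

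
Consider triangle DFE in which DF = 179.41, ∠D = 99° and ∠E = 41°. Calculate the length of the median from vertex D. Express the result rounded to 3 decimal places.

The third angle is ∠F = 180° − ∠E − ∠D = 40.00°.
Law of sines: FE = DF·sin D/sin E ≈ 270.1.
Law of sines: ED = DF·sin F/sin E ≈ 175.78.
Median from D: ½√(2·ED² + 2·DF² − FE²) ≈ 115.35.

m_D ≈ 115.347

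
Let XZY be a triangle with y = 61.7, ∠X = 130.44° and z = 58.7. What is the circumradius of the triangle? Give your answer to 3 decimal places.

By the law of cosines, x² = z² + y² − 2·z·y·cos X = 11951, so x ≈ 109.32.
Area = ½·z·y·sin X ≈ 1378.2.
Circumradius = x/(2 sin X) ≈ 71.819.

71.819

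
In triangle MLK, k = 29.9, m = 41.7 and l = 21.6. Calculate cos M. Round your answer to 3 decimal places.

By the law of cosines, cos M = (l² + k² − m²) / (2·l·k) ≈ -0.29289, so ∠M ≈ 107.03°.

-0.293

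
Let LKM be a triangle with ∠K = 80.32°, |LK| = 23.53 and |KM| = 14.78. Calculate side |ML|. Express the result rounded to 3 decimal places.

25.596

By the law of cosines, |ML|² = |LK|² + |KM|² − 2·|LK|·|KM|·cos K = 655.16, so |ML| ≈ 25.596.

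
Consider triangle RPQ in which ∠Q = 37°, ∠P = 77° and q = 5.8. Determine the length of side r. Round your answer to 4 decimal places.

The third angle is ∠R = 180° − ∠P − ∠Q = 66.00°.
Law of sines: r = q·sin R/sin Q ≈ 8.8043.

8.8043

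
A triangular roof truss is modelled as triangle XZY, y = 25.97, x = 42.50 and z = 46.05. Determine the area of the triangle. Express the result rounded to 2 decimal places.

Semiperimeter s = (42.5 + 46.05 + 25.97)/2 = 57.26.
Heron's formula: area = √(57.26·14.76·11.21·31.29) ≈ 544.47.

area ≈ 544.47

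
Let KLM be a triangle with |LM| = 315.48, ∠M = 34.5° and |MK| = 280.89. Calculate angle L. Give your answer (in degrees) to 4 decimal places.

By the law of cosines, |KL|² = |LM|² + |MK|² − 2·|LM|·|MK|·cos M = 32367, so |KL| ≈ 179.91.
Law of cosines again: cos L = (|KL|² + |LM|² − |MK|²)/(2·|KL|·|LM|) ≈ 0.46686, so ∠L ≈ 62.17°.

∠L ≈ 62.1695°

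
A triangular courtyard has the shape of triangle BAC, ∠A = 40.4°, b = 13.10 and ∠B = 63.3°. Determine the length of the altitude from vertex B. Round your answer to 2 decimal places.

h_B ≈ 9.23

The third angle is ∠C = 180° − ∠B − ∠A = 76.30°.
Law of sines: a = b·sin A/sin B ≈ 9.5037.
Law of sines: c = b·sin C/sin B ≈ 14.246.
Area = ½·b·a·sin C ≈ 60.478.
The altitude from B has length 2·area/b ≈ 9.2334.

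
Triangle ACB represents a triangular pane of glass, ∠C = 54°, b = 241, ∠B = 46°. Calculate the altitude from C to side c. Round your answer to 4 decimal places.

237.3387

The third angle is ∠A = 180° − ∠C − ∠B = 80.00°.
Law of sines: a = b·sin A/sin B ≈ 329.94.
Law of sines: c = b·sin C/sin B ≈ 271.04.
Area = ½·b·a·sin C ≈ 32165.
The altitude from C has length 2·area/c ≈ 237.34.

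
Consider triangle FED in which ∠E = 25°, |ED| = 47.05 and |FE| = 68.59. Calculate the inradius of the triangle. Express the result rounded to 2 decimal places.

By the law of cosines, |DF|² = |FE|² + |ED|² − 2·|FE|·|ED|·cos E = 1068.7, so |DF| ≈ 32.691.
Area = ½·|FE|·|ED|·sin E ≈ 681.93.
Semiperimeter s = (47.05+32.691+68.59)/2 = 74.165.
Inradius = area/s = 681.93/74.165 ≈ 9.1947.

r ≈ 9.19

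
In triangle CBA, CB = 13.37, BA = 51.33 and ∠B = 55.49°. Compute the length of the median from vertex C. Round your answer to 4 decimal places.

By the law of cosines, AC² = CB² + BA² − 2·CB·BA·cos B = 2035.9, so AC ≈ 45.121.
Median from C: ½√(2·AC² + 2·CB² − BA²) ≈ 21.181.

m_C ≈ 21.1810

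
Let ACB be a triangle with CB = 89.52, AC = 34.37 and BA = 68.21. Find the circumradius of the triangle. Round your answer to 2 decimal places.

By the law of cosines, cos A = (BA² + AC² − CB²) / (2·BA·AC) ≈ -0.46493, so ∠A ≈ 117.71°.
Circumradius = CB/(2 sin A) ≈ 50.556.

50.56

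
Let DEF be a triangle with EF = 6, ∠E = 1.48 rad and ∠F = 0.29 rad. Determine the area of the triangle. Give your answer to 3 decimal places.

The third angle is ∠D = π − ∠E − ∠F = 1.372 rad.
Law of sines: FD = EF·sin E/sin D ≈ 6.0958.
Law of sines: DE = EF·sin F/sin D ≈ 1.7503.
Area = ½·EF·FD·sin F ≈ 5.2294.

5.229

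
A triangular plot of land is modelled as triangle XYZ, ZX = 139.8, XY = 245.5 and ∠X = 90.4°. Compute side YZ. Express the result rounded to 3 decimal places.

283.361

By the law of cosines, YZ² = ZX² + XY² − 2·ZX·XY·cos X = 80293, so YZ ≈ 283.36.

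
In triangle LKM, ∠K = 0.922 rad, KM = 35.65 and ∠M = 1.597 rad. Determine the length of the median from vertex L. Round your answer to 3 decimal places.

m_L ≈ 52.308

The third angle is ∠L = π − ∠K − ∠M = 0.623 rad.
Law of sines: ML = KM·sin K/sin L ≈ 48.712.
Law of sines: LK = KM·sin M/sin L ≈ 61.113.
Median from L: ½√(2·ML² + 2·LK² − KM²) ≈ 52.308.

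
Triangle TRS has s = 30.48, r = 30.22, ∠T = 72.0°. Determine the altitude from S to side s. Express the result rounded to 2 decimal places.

By the law of cosines, t² = r² + s² − 2·r·s·cos T = 1273, so t ≈ 35.679.
Area = ½·r·s·sin T ≈ 438.01.
The altitude from S has length 2·area/s ≈ 28.741.

h_S ≈ 28.74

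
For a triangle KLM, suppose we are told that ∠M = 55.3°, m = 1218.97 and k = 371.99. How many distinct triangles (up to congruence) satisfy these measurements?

1

k·sin M = 371.99·sin(55.3°) ≈ 305.8.
Since m ≥ k, exactly one triangle exists.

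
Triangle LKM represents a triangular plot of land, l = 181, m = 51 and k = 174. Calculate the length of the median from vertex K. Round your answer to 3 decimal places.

m_K ≈ 100.558

Median from K: ½√(2·m² + 2·l² − k²) ≈ 100.56.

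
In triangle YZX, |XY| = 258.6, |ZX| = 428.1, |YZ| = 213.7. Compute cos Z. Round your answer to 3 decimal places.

By the law of cosines, cos Z = (|YZ|² + |ZX|² − |XY|²) / (2·|YZ|·|ZX|) ≈ 0.88574, so ∠Z ≈ 27.66°.

0.886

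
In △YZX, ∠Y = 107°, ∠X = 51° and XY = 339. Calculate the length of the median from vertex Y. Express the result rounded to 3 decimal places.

The third angle is ∠Z = 180° − ∠X − ∠Y = 22.00°.
Law of sines: ZX = XY·sin Y/sin Z ≈ 865.41.
Law of sines: YZ = XY·sin X/sin Z ≈ 703.28.
Median from Y: ½√(2·XY² + 2·YZ² − ZX²) ≈ 342.82.

m_Y ≈ 342.823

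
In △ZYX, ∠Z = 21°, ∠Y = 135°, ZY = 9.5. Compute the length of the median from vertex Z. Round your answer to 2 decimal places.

m_Z ≈ 12.81

The third angle is ∠X = 180° − ∠Z − ∠Y = 24.00°.
Law of sines: YX = ZY·sin Z/sin X ≈ 8.3703.
Law of sines: XZ = ZY·sin Y/sin X ≈ 16.516.
Median from Z: ½√(2·XZ² + 2·ZY² − YX²) ≈ 12.806.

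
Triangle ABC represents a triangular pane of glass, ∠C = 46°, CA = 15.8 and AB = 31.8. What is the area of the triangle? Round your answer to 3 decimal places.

Law of sines: sin B = CA·sin C/AB ≈ 0.35741.
Since AB ≥ CA, only the acute value applies: ∠B ≈ 20.94°.
Then ∠A = 180° − ∠C − ∠B ≈ 113.06°.
Law of sines gives BC = AB·sin A/sin C ≈ 40.675.
Area = ½·AB·CA·sin A ≈ 231.15.

231.148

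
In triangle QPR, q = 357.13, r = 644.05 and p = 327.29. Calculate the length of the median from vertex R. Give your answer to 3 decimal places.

Median from R: ½√(2·q² + 2·p² − r²) ≈ 116.75.

116.748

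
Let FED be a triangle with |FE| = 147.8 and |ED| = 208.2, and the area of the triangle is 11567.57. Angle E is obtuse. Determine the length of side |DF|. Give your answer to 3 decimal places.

From area = ½·|FE|·|ED|·sin E, we get sin E = 2·area/(|FE|·|ED|) ≈ 0.75183.
Taking the obtuse solution, ∠E ≈ 131.25°.
Law of cosines then gives |DF| ≈ 325.23.

325.226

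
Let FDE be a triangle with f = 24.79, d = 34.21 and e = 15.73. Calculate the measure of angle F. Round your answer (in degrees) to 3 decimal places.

By the law of cosines, cos F = (d² + e² − f²) / (2·d·e) ≈ 0.74631, so ∠F ≈ 41.73°.

41.728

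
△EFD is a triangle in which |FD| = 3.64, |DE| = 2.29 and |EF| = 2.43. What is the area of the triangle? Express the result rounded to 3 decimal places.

2.732

Semiperimeter s = (3.64 + 2.29 + 2.43)/2 = 4.18.
Heron's formula: area = √(4.18·0.54·1.89·1.75) ≈ 2.7323.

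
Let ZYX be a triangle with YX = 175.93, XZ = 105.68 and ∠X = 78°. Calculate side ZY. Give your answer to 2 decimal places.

185.44

By the law of cosines, ZY² = YX² + XZ² − 2·YX·XZ·cos X = 34389, so ZY ≈ 185.44.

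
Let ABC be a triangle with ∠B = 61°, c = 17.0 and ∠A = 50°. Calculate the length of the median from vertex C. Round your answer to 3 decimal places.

m_C ≈ 12.323

The third angle is ∠C = 180° − ∠A − ∠B = 69.00°.
Law of sines: a = c·sin A/sin C ≈ 13.949.
Law of sines: b = c·sin B/sin C ≈ 15.926.
Median from C: ½√(2·a² + 2·b² − c²) ≈ 12.323.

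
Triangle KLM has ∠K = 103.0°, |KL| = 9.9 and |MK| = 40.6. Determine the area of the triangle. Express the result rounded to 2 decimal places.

Area = ½·|MK|·|KL|·sin K ≈ 195.82.

area ≈ 195.82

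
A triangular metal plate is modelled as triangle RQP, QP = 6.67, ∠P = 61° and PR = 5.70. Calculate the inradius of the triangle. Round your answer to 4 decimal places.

r ≈ 1.7778

By the law of cosines, RQ² = QP² + PR² − 2·QP·PR·cos P = 40.115, so RQ ≈ 6.3336.
Area = ½·QP·PR·sin P ≈ 16.626.
Semiperimeter s = (6.67+5.7+6.3336)/2 = 9.3518.
Inradius = area/s = 16.626/9.3518 ≈ 1.7778.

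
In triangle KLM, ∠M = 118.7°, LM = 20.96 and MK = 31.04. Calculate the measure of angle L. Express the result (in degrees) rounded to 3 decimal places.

37.203

By the law of cosines, KL² = LM² + MK² − 2·LM·MK·cos M = 2027.7, so KL ≈ 45.03.
Law of cosines again: cos L = (KL² + LM² − MK²)/(2·KL·LM) ≈ 0.79650, so ∠L ≈ 37.20°.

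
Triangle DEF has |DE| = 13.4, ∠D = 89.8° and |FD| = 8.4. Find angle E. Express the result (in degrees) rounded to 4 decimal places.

By the law of cosines, |EF|² = |FD|² + |DE|² − 2·|FD|·|DE|·cos D = 249.33, so |EF| ≈ 15.79.
Law of cosines again: cos E = (|DE|² + |EF|² − |FD|²)/(2·|DE|·|EF|) ≈ 0.84676, so ∠E ≈ 32.14°.

32.1385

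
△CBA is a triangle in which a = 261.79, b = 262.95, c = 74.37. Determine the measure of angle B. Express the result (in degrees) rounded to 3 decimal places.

82.738

By the law of cosines, cos B = (a² + c² − b²) / (2·a·c) ≈ 0.12641, so ∠B ≈ 82.74°.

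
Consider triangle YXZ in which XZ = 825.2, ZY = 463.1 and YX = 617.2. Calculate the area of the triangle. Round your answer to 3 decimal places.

141302.944

Semiperimeter s = (825.2 + 463.1 + 617.2)/2 = 952.75.
Heron's formula: area = √(952.75·127.55·489.65·335.55) ≈ 1.413e+05.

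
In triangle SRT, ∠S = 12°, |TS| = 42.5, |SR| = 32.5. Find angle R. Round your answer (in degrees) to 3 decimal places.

By the law of cosines, |RT|² = |TS|² + |SR|² − 2·|TS|·|SR|·cos S = 160.37, so |RT| ≈ 12.664.
Law of cosines again: cos R = (|SR|² + |RT|² − |TS|²)/(2·|SR|·|RT|) ≈ -0.71633, so ∠R ≈ 135.75°.

∠R ≈ 135.752°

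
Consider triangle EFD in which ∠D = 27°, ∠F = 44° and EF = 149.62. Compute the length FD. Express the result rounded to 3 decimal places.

311.611

The third angle is ∠E = 180° − ∠F − ∠D = 109.00°.
Law of sines: FD = EF·sin E/sin D ≈ 311.61.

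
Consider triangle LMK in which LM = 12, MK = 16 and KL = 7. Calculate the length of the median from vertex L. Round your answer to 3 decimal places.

m_L ≈ 5.701

Median from L: ½√(2·KL² + 2·LM² − MK²) ≈ 5.7009.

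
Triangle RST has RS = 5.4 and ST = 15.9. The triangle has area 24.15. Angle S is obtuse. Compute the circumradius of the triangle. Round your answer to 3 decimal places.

18.301

From area = ½·RS·ST·sin S, we get sin S = 2·area/(RS·ST) ≈ 0.56254.
Taking the obtuse solution, ∠S ≈ 145.77°.
Law of cosines then gives TR ≈ 20.59.
Circumradius = TR/(2 sin S) ≈ 18.301.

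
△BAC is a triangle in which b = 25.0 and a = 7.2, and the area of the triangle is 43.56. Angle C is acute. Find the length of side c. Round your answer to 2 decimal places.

From area = ½·b·a·sin C, we get sin C = 2·area/(b·a) ≈ 0.48400.
Taking the acute solution, ∠C ≈ 28.95°.
Law of cosines then gives c ≈ 19.021.

19.02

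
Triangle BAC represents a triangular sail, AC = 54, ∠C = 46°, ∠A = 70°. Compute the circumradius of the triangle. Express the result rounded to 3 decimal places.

30.040

The third angle is ∠B = 180° − ∠A − ∠C = 64.00°.
Law of sines: CB = AC·sin A/sin B ≈ 56.457.
Law of sines: BA = AC·sin C/sin B ≈ 43.218.
Circumradius = AC/(2 sin B) ≈ 30.04.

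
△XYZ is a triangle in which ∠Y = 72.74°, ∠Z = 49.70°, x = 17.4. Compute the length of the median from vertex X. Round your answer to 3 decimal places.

The third angle is ∠X = 180° − ∠Y − ∠Z = 57.56°.
Law of sines: y = x·sin Y/sin X ≈ 19.689.
Law of sines: z = x·sin Z/sin X ≈ 15.724.
Median from X: ½√(2·y² + 2·z² − x²) ≈ 15.549.

m_X ≈ 15.549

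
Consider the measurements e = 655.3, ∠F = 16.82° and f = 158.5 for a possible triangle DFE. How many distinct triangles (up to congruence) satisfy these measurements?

e·sin F = 655.3·sin(16.82°) ≈ 189.6.
Since f = 158.5 < 189.6 = e sin F, no triangle exists.

0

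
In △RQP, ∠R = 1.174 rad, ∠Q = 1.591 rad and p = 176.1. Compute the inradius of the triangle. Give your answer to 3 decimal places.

The third angle is ∠P = π − ∠R − ∠Q = 0.377 rad.
Law of sines: r = p·sin R/sin P ≈ 441.65.
Law of sines: q = p·sin Q/sin P ≈ 478.75.
Area = ½·p·r·sin Q ≈ 38879.
Semiperimeter s = (441.65+478.75+176.1)/2 = 548.25.
Inradius = area/s = 38879/548.25 ≈ 70.915.

70.915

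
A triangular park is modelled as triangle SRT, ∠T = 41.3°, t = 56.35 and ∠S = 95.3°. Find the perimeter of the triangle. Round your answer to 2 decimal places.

perimeter ≈ 200.03

The third angle is ∠R = 180° − ∠T − ∠S = 43.40°.
Law of sines: s = t·sin S/sin T ≈ 85.014.
Law of sines: r = t·sin R/sin T ≈ 58.663.
Semiperimeter p = (85.014+58.663+56.35)/2 = 100.01.
Perimeter = 85.014 + 58.663 + 56.35 = 200.03.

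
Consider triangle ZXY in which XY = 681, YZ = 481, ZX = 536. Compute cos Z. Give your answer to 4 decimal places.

0.1065

By the law of cosines, cos Z = (YZ² + ZX² − XY²) / (2·YZ·ZX) ≈ 0.10646, so ∠Z ≈ 83.89°.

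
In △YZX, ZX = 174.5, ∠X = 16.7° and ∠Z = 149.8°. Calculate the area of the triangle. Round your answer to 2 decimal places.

9427.31

The third angle is ∠Y = 180° − ∠Z − ∠X = 13.50°.
Law of sines: XY = ZX·sin Z/sin Y ≈ 376.01.
Law of sines: YZ = ZX·sin X/sin Y ≈ 214.8.
Area = ½·ZX·XY·sin X ≈ 9427.3.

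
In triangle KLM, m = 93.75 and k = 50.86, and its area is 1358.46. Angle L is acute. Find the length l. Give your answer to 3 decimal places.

59.491

From area = ½·m·k·sin L, we get sin L = 2·area/(m·k) ≈ 0.56981.
Taking the acute solution, ∠L ≈ 34.74°.
Law of cosines then gives l ≈ 59.491.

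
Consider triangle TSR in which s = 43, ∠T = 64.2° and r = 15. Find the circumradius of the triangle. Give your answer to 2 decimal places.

By the law of cosines, t² = s² + r² − 2·s·r·cos T = 1512.6, so t ≈ 38.892.
Area = ½·s·r·sin T ≈ 290.35.
Circumradius = t/(2 sin T) ≈ 21.599.

21.60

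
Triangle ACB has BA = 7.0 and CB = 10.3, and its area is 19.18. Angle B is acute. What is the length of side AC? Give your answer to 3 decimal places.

5.744

From area = ½·CB·BA·sin B, we get sin B = 2·area/(CB·BA) ≈ 0.53204.
Taking the acute solution, ∠B ≈ 0.5610 rad.
Law of cosines then gives AC ≈ 5.744.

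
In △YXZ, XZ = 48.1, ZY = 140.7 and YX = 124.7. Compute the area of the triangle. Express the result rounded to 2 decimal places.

area ≈ 2959.85

Semiperimeter s = (48.1 + 140.7 + 124.7)/2 = 156.75.
Heron's formula: area = √(156.75·108.65·16.05·32.05) ≈ 2959.9.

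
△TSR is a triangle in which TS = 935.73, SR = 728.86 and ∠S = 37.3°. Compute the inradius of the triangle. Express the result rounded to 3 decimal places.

185.181

By the law of cosines, RT² = TS² + SR² − 2·TS·SR·cos S = 3.2178e+05, so RT ≈ 567.25.
Area = ½·TS·SR·sin S ≈ 2.0665e+05.
Semiperimeter s = (728.86+567.25+935.73)/2 = 1115.9.
Inradius = area/s = 2.0665e+05/1115.9 ≈ 185.18.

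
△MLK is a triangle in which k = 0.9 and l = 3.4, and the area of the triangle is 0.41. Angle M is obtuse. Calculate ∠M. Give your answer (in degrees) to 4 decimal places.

From area = ½·l·k·sin M, we get sin M = 2·area/(l·k) ≈ 0.26797.
Taking the obtuse solution, ∠M ≈ 164.46°.

∠M ≈ 164.4563°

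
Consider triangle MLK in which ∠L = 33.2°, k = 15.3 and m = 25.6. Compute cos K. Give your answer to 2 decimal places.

cos K ≈ 0.84

By the law of cosines, l² = k² + m² − 2·k·m·cos L = 233.96, so l ≈ 15.296.
Law of cosines again: cos K = (m² + l² − k²)/(2·m·l) ≈ 0.83667, so ∠K ≈ 33.21°.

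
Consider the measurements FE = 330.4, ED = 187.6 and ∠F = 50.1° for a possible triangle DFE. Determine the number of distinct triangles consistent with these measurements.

FE·sin F = 330.4·sin(50.1°) ≈ 253.5.
Since ED = 187.6 < 253.5 = FE sin F, no triangle exists.

0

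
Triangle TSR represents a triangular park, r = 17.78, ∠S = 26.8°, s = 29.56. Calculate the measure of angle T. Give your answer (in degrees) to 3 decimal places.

∠T ≈ 137.464°

Law of sines: sin R = r·sin S/s ≈ 0.27120.
Since s ≥ r, only the acute value applies: ∠R ≈ 15.74°.
Then ∠T = 180° − ∠S − ∠R ≈ 137.46°.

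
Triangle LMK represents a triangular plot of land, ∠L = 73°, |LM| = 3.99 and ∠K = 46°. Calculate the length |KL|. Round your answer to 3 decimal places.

4.851

The third angle is ∠M = 180° − ∠K − ∠L = 61.00°.
Law of sines: |KL| = |LM|·sin M/sin K ≈ 4.8513.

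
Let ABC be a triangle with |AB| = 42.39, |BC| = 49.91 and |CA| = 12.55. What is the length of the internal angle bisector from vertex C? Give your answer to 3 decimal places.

t_C ≈ 18.381

By the law of cosines, cos C = (|BC|² + |CA|² − |AB|²) / (2·|BC|·|CA|) ≈ 0.67979, so ∠C ≈ 47.17°.
The bisector from C has length 2·|BC|·|CA|·cos(∠C/2)/(|BC|+|CA|) ≈ 18.381.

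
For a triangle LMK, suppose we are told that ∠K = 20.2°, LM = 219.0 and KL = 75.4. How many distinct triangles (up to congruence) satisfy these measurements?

1

KL·sin K = 75.4·sin(20.2°) ≈ 26.04.
Since LM ≥ KL, exactly one triangle exists.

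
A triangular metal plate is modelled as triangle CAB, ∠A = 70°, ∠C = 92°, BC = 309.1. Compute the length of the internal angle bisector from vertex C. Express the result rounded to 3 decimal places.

The third angle is ∠B = 180° − ∠C − ∠A = 18.00°.
Law of sines: AB = BC·sin C/sin A ≈ 328.74.
Law of sines: CA = BC·sin B/sin A ≈ 101.65.
The bisector from C has length 2·BC·CA·cos(∠C/2)/(BC+CA) ≈ 106.27.

106.273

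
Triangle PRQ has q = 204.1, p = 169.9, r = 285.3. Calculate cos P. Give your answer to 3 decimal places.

0.809

By the law of cosines, cos P = (r² + q² − p²) / (2·r·q) ≈ 0.80875, so ∠P ≈ 36.03°.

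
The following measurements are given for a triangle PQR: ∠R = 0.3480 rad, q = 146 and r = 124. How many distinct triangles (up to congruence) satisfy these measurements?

2

q·sin R = 146·sin(0.3480 rad) ≈ 49.79.
Since q sin R < r < q (49.79 < 124 < 146), two triangles exist.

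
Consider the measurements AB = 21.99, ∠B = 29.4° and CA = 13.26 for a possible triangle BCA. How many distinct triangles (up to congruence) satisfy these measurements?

AB·sin B = 21.99·sin(29.4°) ≈ 10.79.
Since AB sin B < CA < AB (10.79 < 13.26 < 21.99), two triangles exist.

2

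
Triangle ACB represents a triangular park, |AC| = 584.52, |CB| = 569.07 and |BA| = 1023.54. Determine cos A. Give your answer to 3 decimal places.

By the law of cosines, cos A = (|BA|² + |AC|² − |CB|²) / (2·|BA|·|AC|) ≈ 0.89043, so ∠A ≈ 27.07°.

cos A ≈ 0.890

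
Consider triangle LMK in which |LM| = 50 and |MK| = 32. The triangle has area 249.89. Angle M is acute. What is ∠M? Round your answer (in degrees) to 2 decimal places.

∠M ≈ 18.20°

From area = ½·|LM|·|MK|·sin M, we get sin M = 2·area/(|LM|·|MK|) ≈ 0.31236.
Taking the acute solution, ∠M ≈ 18.20°.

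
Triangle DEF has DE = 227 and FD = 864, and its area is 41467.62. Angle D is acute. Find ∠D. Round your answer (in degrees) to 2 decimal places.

From area = ½·FD·DE·sin D, we get sin D = 2·area/(FD·DE) ≈ 0.42286.
Taking the acute solution, ∠D ≈ 25.02°.

25.02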